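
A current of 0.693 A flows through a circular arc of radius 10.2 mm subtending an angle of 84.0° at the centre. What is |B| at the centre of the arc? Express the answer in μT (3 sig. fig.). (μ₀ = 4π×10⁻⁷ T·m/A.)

The Biot–Savart field of a circular arc at its centre is B = μ₀Iφ/(4πR), with φ = 1.466 rad.
B = (4π×10⁻⁷ × 0.693 × 1.466) / (4π × 0.0102) = 9.96×10⁻⁶ T.

B ≈ 9.96 μT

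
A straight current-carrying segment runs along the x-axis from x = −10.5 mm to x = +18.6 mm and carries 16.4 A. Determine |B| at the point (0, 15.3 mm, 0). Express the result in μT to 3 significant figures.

For a finite straight segment, B = (μ₀I/4πd)(sinθ₁ + sinθ₂), where θ₁, θ₂ are the angles from the perpendicular to each end.
The perpendicular distance is d = 0.0153 m; the end-offsets along the wire are a = 0.0105 m and b = 0.0186 m.
sinθ₁ = 0.0105/√(0.0105²+0.0153²) = 0.5658; sinθ₂ = 0.0186/√(0.0186²+0.0153²) = 0.7723.
B = (4π×10⁻⁷ × 16.4) / (4π × 0.0153) × (0.5658 + 0.7723) = 1.43×10⁻⁴ T.

B ≈ 143 μT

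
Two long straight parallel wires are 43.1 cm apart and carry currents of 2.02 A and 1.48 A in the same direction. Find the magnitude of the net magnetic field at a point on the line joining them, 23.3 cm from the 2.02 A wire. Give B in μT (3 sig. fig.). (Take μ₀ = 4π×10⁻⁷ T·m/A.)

Each long wire gives B = μ₀I/(2πd). Distances are d₁ = 0.233 m and d₂ = 0.198 m.
B₁ = 1.73×10⁻⁶ T, B₂ = 1.49×10⁻⁶ T.
Between parallel currents the two contributions point in opposite directions, so they subtract. B = |B₁ − B₂| = |1.73×10⁻⁶ − 1.49×10⁻⁶| = 2.39×10⁻⁷ T.

B ≈ 0.239 μT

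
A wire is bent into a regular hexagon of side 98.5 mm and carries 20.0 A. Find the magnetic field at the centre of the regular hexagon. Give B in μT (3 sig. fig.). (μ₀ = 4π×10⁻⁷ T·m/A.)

Each side is a finite straight segment at perpendicular distance d = a/(2 tan(π/6)) = 0.0853 m from the centre, with end-angles ±π/6.
One side contributes B₁ = (μ₀I/4πd)·2 sin(π/6) = 2.34×10⁻⁵ T.
All 6 sides add in the same direction: B = 6 × 2.34×10⁻⁵ = 1.41×10⁻⁴ T.

B ≈ 141 μT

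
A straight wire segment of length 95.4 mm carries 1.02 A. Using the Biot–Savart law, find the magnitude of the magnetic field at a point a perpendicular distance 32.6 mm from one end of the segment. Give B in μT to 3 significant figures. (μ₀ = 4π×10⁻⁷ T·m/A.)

B ≈ 2.96 μT

For a finite straight segment, B = (μ₀I/4πd)(sinθ₁ + sinθ₂), where θ₁, θ₂ are the angles from the perpendicular to each end.
The perpendicular foot is at one end, so the two end-offsets along the wire are 0 and L = 0.0954 m.
sinθ₁ = 0/√(0²+0.0326²) = 0.0000; sinθ₂ = 0.0954/√(0.0954²+0.0326²) = 0.9463.
B = (4π×10⁻⁷ × 1.02) / (4π × 0.0326) × (0.0000 + 0.9463) = 2.96×10⁻⁶ T.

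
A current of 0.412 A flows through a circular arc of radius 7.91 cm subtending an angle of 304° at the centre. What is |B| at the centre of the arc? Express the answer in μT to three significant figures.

The Biot–Savart field of a circular arc at its centre is B = μ₀Iφ/(4πR), with φ = 5.306 rad.
B = (4π×10⁻⁷ × 0.412 × 5.306) / (4π × 0.0791) = 2.76×10⁻⁶ T.

B ≈ 2.76 μT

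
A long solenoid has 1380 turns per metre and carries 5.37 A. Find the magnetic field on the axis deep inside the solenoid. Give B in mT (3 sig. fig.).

B ≈ 9.31 mT

Inside a long solenoid, B = μ₀nI with n = 1380 turns/m.
B = 4π×10⁻⁷ × 1380 × 5.37 = 9.31×10⁻³ T.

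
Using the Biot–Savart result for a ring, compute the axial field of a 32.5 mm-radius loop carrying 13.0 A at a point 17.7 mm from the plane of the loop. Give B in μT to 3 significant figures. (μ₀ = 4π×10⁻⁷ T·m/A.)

On the axis of a circular loop, B = μ₀IR² / [2(R²+z²)^(3/2)].
R² + z² = (0.0325)² + (0.0177)² = 0.00137 m², and (R²+z²)^(3/2) = 5.07×10⁻⁵ m³.
B = (4π×10⁻⁷ × 13.0 × 0.001056) / (2 × 5.07×10⁻⁵) = 1.70×10⁻⁴ T.

B ≈ 170 μT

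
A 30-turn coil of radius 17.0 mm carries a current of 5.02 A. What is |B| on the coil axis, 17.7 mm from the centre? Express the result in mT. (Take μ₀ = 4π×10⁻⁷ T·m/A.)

B ≈ 1.85 mT

For an N-turn flat coil, B = Nμ₀IR²/[2(R²+z²)^(3/2)] with R = 0.017 m, z = 0.0177 m.
B = 30 × 6.17×10⁻⁵ T = 1.85×10⁻³ T.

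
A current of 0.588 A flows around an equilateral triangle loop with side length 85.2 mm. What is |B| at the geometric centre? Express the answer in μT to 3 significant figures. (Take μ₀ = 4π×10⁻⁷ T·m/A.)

Each side is a finite straight segment at perpendicular distance d = a/(2 tan(π/3)) = 0.0246 m from the centre, with end-angles ±π/3.
One side contributes B₁ = (μ₀I/4πd)·2 sin(π/3) = 4.14×10⁻⁶ T.
All 3 sides add in the same direction: B = 3 × 4.14×10⁻⁶ = 1.24×10⁻⁵ T.

B ≈ 12.4 μT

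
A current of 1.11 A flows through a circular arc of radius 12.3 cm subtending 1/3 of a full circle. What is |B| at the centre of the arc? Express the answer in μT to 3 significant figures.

The Biot–Savart field of a circular arc at its centre is B = μ₀Iφ/(4πR), with φ = 2.094 rad.
B = (4π×10⁻⁷ × 1.11 × 2.094) / (4π × 0.123) = 1.89×10⁻⁶ T.

B ≈ 1.89 μT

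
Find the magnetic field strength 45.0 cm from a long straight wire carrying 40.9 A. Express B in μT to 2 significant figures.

For an infinitely long straight wire, B = μ₀I/(2πd).
B = (4π×10⁻⁷ × 40.9) / (2π × 0.45) = 1.82×10⁻⁵ T.

B ≈ 18 μT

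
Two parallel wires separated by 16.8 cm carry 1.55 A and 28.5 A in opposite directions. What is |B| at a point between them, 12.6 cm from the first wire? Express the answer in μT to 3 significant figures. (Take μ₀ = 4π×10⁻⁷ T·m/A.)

Each long wire gives B = μ₀I/(2πd). Distances are d₁ = 0.126 m and d₂ = 0.042 m.
B₁ = 2.46×10⁻⁶ T, B₂ = 1.36×10⁻⁴ T.
Between antiparallel currents both contributions point the same way, so they add. B = B₁ + B₂ = 2.46×10⁻⁶ + 1.36×10⁻⁴ = 1.38×10⁻⁴ T.

B ≈ 138 μT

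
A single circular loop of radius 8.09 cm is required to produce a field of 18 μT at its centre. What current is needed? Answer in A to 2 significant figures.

I ≈ 2.3 A

At the centre of a circular loop B = μ₀I/(2R), so I = 2RB/μ₀.
With R = 0.0809 m, I = 2 × 0.0809 × 1.80×10⁻⁵ / (4π×10⁻⁷) = 2.32 A.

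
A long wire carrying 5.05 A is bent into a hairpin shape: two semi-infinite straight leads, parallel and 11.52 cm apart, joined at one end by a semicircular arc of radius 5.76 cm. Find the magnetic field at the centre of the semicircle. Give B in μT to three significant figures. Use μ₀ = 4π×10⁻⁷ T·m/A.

The semicircular arc contributes B_arc = μ₀I·π/(4πR) = μ₀I/(4R) = 2.75×10⁻⁵ T.
Each semi-infinite lead is at perpendicular distance R = 0.0576 m from the centre, with the perpendicular foot at its near end, so it contributes μ₀I/(4πR); both point the same way, together 1.75×10⁻⁵ T.
Arc and leads all point the same direction: B = 2.75×10⁻⁵ + 1.75×10⁻⁵ = 4.51×10⁻⁵ T.

B ≈ 45.1 μT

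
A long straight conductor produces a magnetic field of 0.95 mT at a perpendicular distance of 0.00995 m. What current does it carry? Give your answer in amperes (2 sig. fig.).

I ≈ 47 A

For a long straight wire B = μ₀I/(2πd), so I = 2πdB/μ₀.
I = 2π × 0.00995 × 9.50×10⁻⁴ / (4π×10⁻⁷) = 47.3 A.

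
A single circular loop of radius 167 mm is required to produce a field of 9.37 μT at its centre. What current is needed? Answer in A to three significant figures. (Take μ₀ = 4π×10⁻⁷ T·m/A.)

At the centre of a circular loop B = μ₀I/(2R), so I = 2RB/μ₀.
With R = 0.167 m, I = 2 × 0.167 × 9.37×10⁻⁶ / (4π×10⁻⁷) = 2.49 A.

I ≈ 2.49 A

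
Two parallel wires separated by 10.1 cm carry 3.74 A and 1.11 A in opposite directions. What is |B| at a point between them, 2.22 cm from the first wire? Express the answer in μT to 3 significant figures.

Each long wire gives B = μ₀I/(2πd). Distances are d₁ = 0.0222 m and d₂ = 0.0788 m.
B₁ = 3.37×10⁻⁵ T, B₂ = 2.82×10⁻⁶ T.
Between antiparallel currents both contributions point the same way, so they add. B = B₁ + B₂ = 3.37×10⁻⁵ + 2.82×10⁻⁶ = 3.65×10⁻⁵ T.

B ≈ 36.5 μT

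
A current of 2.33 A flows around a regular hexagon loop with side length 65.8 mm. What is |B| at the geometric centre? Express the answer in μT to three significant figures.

B ≈ 24.5 μT

Each side is a finite straight segment at perpendicular distance d = a/(2 tan(π/6)) = 0.05698 m from the centre, with end-angles ±π/6.
One side contributes B₁ = (μ₀I/4πd)·2 sin(π/6) = 4.09×10⁻⁶ T.
All 6 sides add in the same direction: B = 6 × 4.09×10⁻⁶ = 2.45×10⁻⁵ T.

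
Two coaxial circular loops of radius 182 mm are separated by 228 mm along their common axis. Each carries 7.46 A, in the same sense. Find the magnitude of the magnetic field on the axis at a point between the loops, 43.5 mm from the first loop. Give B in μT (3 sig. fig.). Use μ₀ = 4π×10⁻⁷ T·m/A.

Each loop contributes B = μ₀IR²/[2(R²+z²)^(3/2)] on the axis, with z measured from that loop.
Loop 1 (z = 0.0435 m): B₁ = 2.37×10⁻⁵ T. Loop 2 (z = 0.1845 m): B₂ = 8.92×10⁻⁶ T.
The fields add: B = B₁ + B₂ = 3.26×10⁻⁵ T.

B ≈ 32.6 μT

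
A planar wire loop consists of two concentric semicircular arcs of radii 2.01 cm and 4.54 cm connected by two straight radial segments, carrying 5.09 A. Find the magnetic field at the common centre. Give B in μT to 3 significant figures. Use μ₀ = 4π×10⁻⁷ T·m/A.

The radial connectors point toward the centre, so dl × r̂ = 0 and they contribute nothing.
Each semicircle gives μ₀I/(4R): inner arc 7.96×10⁻⁵ T, outer arc 3.52×10⁻⁵ T.
The two arcs carry current in opposite angular senses, so their fields oppose: B = |7.96×10⁻⁵ − 3.52×10⁻⁵| = 4.43×10⁻⁵ T.

B ≈ 44.3 μT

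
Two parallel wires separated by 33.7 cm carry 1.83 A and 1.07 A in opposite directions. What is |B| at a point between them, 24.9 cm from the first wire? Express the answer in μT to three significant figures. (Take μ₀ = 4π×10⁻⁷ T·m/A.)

Each long wire gives B = μ₀I/(2πd). Distances are d₁ = 0.249 m and d₂ = 0.088 m.
B₁ = 1.47×10⁻⁶ T, B₂ = 2.43×10⁻⁶ T.
Between antiparallel currents both contributions point the same way, so they add. B = B₁ + B₂ = 1.47×10⁻⁶ + 2.43×10⁻⁶ = 3.90×10⁻⁶ T.

B ≈ 3.90 μT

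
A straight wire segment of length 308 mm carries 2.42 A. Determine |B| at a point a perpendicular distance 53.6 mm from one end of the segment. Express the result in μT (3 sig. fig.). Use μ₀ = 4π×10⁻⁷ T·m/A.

B ≈ 4.45 μT

For a finite straight segment, B = (μ₀I/4πd)(sinθ₁ + sinθ₂), where θ₁, θ₂ are the angles from the perpendicular to each end.
The perpendicular foot is at one end, so the two end-offsets along the wire are 0 and L = 0.308 m.
sinθ₁ = 0/√(0²+0.0536²) = 0.0000; sinθ₂ = 0.308/√(0.308²+0.0536²) = 0.9852.
B = (4π×10⁻⁷ × 2.42) / (4π × 0.0536) × (0.0000 + 0.9852) = 4.45×10⁻⁶ T.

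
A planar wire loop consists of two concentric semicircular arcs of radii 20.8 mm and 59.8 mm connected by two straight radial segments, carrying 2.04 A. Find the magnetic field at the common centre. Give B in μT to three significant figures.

The radial connectors point toward the centre, so dl × r̂ = 0 and they contribute nothing.
Each semicircle gives μ₀I/(4R): inner arc 3.08×10⁻⁵ T, outer arc 1.07×10⁻⁵ T.
The two arcs carry current in opposite angular senses, so their fields oppose: B = |3.08×10⁻⁵ − 1.07×10⁻⁵| = 2.01×10⁻⁵ T.

B ≈ 20.1 μT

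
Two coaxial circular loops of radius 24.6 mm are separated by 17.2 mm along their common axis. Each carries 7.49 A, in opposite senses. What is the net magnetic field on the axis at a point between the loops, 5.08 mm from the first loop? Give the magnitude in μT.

Each loop contributes B = μ₀IR²/[2(R²+z²)^(3/2)] on the axis, with z measured from that loop.
Loop 1 (z = 0.00508 m): B₁ = 1.80×10⁻⁴ T. Loop 2 (z = 0.01212 m): B₂ = 1.38×10⁻⁴ T.
The fields oppose: B = |B₁ − B₂| = 4.16×10⁻⁵ T.

B ≈ 41.6 μT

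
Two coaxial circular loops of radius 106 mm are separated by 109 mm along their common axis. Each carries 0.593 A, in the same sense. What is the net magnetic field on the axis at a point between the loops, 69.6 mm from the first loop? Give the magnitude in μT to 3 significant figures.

Each loop contributes B = μ₀IR²/[2(R²+z²)^(3/2)] on the axis, with z measured from that loop.
Loop 1 (z = 0.0696 m): B₁ = 2.05×10⁻⁶ T. Loop 2 (z = 0.0394 m): B₂ = 2.89×10⁻⁶ T.
The fields add: B = B₁ + B₂ = 4.95×10⁻⁶ T.

B ≈ 4.95 μT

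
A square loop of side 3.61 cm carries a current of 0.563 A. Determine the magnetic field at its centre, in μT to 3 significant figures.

B ≈ 17.6 μT

Each side is a finite straight segment at perpendicular distance d = a/(2 tan(π/4)) = 0.01805 m from the centre, with end-angles ±π/4.
One side contributes B₁ = (μ₀I/4πd)·2 sin(π/4) = 4.41×10⁻⁶ T.
All 4 sides add in the same direction: B = 4 × 4.41×10⁻⁶ = 1.76×10⁻⁵ T.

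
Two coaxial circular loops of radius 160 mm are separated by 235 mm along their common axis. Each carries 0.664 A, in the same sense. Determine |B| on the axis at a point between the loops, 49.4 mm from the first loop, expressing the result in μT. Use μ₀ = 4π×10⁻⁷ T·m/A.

B ≈ 3.00 μT

Each loop contributes B = μ₀IR²/[2(R²+z²)^(3/2)] on the axis, with z measured from that loop.
Loop 1 (z = 0.0494 m): B₁ = 2.27×10⁻⁶ T. Loop 2 (z = 0.1856 m): B₂ = 7.26×10⁻⁷ T.
The fields add: B = B₁ + B₂ = 3.00×10⁻⁶ T.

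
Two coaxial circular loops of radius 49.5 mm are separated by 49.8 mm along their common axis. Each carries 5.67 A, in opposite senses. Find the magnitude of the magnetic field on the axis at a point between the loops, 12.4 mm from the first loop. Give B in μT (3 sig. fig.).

B ≈ 29.1 μT

Each loop contributes B = μ₀IR²/[2(R²+z²)^(3/2)] on the axis, with z measured from that loop.
Loop 1 (z = 0.0124 m): B₁ = 6.57×10⁻⁵ T. Loop 2 (z = 0.0374 m): B₂ = 3.66×10⁻⁵ T.
The fields oppose: B = |B₁ − B₂| = 2.91×10⁻⁵ T.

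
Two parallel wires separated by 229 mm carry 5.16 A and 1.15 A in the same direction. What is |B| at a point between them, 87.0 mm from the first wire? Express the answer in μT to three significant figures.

Each long wire gives B = μ₀I/(2πd). Distances are d₁ = 0.087 m and d₂ = 0.142 m.
B₁ = 1.19×10⁻⁵ T, B₂ = 1.62×10⁻⁶ T.
Between parallel currents the two contributions point in opposite directions, so they subtract. B = |B₁ − B₂| = |1.19×10⁻⁵ − 1.62×10⁻⁶| = 1.02×10⁻⁵ T.

B ≈ 10.2 μT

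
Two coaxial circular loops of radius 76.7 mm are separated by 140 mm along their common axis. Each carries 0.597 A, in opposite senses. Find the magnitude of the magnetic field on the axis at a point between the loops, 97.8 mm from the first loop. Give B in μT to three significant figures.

Each loop contributes B = μ₀IR²/[2(R²+z²)^(3/2)] on the axis, with z measured from that loop.
Loop 1 (z = 0.0978 m): B₁ = 1.15×10⁻⁶ T. Loop 2 (z = 0.0422 m): B₂ = 3.29×10⁻⁶ T.
The fields oppose: B = |B₁ − B₂| = 2.14×10⁻⁶ T.

B ≈ 2.14 μT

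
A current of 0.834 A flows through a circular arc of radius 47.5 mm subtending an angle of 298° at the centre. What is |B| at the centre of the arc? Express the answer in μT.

The Biot–Savart field of a circular arc at its centre is B = μ₀Iφ/(4πR), with φ = 5.201 rad.
B = (4π×10⁻⁷ × 0.834 × 5.201) / (4π × 0.0475) = 9.13×10⁻⁶ T.

B ≈ 9.13 μT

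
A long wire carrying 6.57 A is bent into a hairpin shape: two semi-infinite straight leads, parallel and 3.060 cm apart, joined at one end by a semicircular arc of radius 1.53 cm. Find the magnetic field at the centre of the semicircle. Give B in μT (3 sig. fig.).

The semicircular arc contributes B_arc = μ₀I·π/(4πR) = μ₀I/(4R) = 1.35×10⁻⁴ T.
Each semi-infinite lead is at perpendicular distance R = 0.0153 m from the centre, with the perpendicular foot at its near end, so it contributes μ₀I/(4πR); both point the same way, together 8.59×10⁻⁵ T.
Arc and leads all point the same direction: B = 1.35×10⁻⁴ + 8.59×10⁻⁵ = 2.21×10⁻⁴ T.

B ≈ 221 μT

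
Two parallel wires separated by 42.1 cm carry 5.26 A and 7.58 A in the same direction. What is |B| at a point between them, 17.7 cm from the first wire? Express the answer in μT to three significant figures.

Each long wire gives B = μ₀I/(2πd). Distances are d₁ = 0.177 m and d₂ = 0.244 m.
B₁ = 5.94×10⁻⁶ T, B₂ = 6.21×10⁻⁶ T.
Between parallel currents the two contributions point in opposite directions, so they subtract. B = |B₁ − B₂| = |5.94×10⁻⁶ − 6.21×10⁻⁶| = 2.70×10⁻⁷ T.

B ≈ 0.270 μT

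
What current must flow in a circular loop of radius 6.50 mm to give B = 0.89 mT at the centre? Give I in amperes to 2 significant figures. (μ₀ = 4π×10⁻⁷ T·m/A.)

At the centre of a circular loop B = μ₀I/(2R), so I = 2RB/μ₀.
With R = 0.0065 m, I = 2 × 0.0065 × 8.90×10⁻⁴ / (4π×10⁻⁷) = 9.21 A.

I ≈ 9.2 A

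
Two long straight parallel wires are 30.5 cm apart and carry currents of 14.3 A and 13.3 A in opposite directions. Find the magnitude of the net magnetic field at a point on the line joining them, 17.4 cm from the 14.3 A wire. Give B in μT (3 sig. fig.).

Each long wire gives B = μ₀I/(2πd). Distances are d₁ = 0.174 m and d₂ = 0.131 m.
B₁ = 1.64×10⁻⁵ T, B₂ = 2.03×10⁻⁵ T.
Between antiparallel currents both contributions point the same way, so they add. B = B₁ + B₂ = 1.64×10⁻⁵ + 2.03×10⁻⁵ = 3.67×10⁻⁵ T.

B ≈ 36.7 μT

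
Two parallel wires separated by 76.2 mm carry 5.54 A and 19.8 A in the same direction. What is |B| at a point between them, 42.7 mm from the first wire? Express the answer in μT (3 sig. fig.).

Each long wire gives B = μ₀I/(2πd). Distances are d₁ = 0.0427 m and d₂ = 0.0335 m.
B₁ = 2.59×10⁻⁵ T, B₂ = 1.18×10⁻⁴ T.
Between parallel currents the two contributions point in opposite directions, so they subtract. B = |B₁ − B₂| = |2.59×10⁻⁵ − 1.18×10⁻⁴| = 9.23×10⁻⁵ T.

B ≈ 92.3 μT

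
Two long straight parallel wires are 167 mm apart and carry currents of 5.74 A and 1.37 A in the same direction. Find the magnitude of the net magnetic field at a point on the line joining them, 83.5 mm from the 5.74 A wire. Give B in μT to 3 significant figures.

B ≈ 10.5 μT

Each long wire gives B = μ₀I/(2πd). Distances are d₁ = 0.0835 m and d₂ = 0.0835 m.
B₁ = 1.37×10⁻⁵ T, B₂ = 3.28×10⁻⁶ T.
Between parallel currents the two contributions point in opposite directions, so they subtract. B = |B₁ − B₂| = |1.37×10⁻⁵ − 3.28×10⁻⁶| = 1.05×10⁻⁵ T.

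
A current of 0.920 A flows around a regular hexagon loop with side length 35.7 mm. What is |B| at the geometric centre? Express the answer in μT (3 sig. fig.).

Each side is a finite straight segment at perpendicular distance d = a/(2 tan(π/6)) = 0.03092 m from the centre, with end-angles ±π/6.
One side contributes B₁ = (μ₀I/4πd)·2 sin(π/6) = 2.98×10⁻⁶ T.
All 6 sides add in the same direction: B = 6 × 2.98×10⁻⁶ = 1.79×10⁻⁵ T.

B ≈ 17.9 μT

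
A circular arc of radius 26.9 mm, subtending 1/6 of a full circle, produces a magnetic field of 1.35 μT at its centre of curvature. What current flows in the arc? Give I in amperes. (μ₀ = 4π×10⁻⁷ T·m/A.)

For a circular arc, B = μ₀Iφ/(4πR) with φ in radians; here φ = 1.047 rad.
So I = 4πRB/(μ₀φ) = 4π × 0.0269 × 1.35×10⁻⁶ / (4π×10⁻⁷ × 1.047) = 0.347 A.

I ≈ 0.347 A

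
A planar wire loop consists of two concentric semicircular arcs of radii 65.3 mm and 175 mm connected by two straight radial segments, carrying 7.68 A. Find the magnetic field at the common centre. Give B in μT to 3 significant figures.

B ≈ 23.2 μT

The radial connectors point toward the centre, so dl × r̂ = 0 and they contribute nothing.
Each semicircle gives μ₀I/(4R): inner arc 3.69×10⁻⁵ T, outer arc 1.38×10⁻⁵ T.
The two arcs carry current in opposite angular senses, so their fields oppose: B = |3.69×10⁻⁵ − 1.38×10⁻⁵| = 2.32×10⁻⁵ T.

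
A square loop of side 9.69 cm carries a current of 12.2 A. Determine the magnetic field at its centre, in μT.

B ≈ 142 μT

Each side is a finite straight segment at perpendicular distance d = a/(2 tan(π/4)) = 0.04845 m from the centre, with end-angles ±π/4.
One side contributes B₁ = (μ₀I/4πd)·2 sin(π/4) = 3.56×10⁻⁵ T.
All 4 sides add in the same direction: B = 4 × 3.56×10⁻⁵ = 1.42×10⁻⁴ T.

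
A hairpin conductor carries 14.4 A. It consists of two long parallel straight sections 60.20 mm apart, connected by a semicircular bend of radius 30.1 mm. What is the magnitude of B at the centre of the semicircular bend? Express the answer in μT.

The semicircular arc contributes B_arc = μ₀I·π/(4πR) = μ₀I/(4R) = 1.50×10⁻⁴ T.
Each semi-infinite lead is at perpendicular distance R = 0.0301 m from the centre, with the perpendicular foot at its near end, so it contributes μ₀I/(4πR); both point the same way, together 9.57×10⁻⁵ T.
Arc and leads all point the same direction: B = 1.50×10⁻⁴ + 9.57×10⁻⁵ = 2.46×10⁻⁴ T.

B ≈ 246 μT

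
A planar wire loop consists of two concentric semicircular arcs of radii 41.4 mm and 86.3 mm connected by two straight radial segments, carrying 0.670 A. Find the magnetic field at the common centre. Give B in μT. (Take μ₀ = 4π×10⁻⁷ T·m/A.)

B ≈ 2.65 μT

The radial connectors point toward the centre, so dl × r̂ = 0 and they contribute nothing.
Each semicircle gives μ₀I/(4R): inner arc 5.08×10⁻⁶ T, outer arc 2.44×10⁻⁶ T.
The two arcs carry current in opposite angular senses, so their fields oppose: B = |5.08×10⁻⁶ − 2.44×10⁻⁶| = 2.65×10⁻⁶ T.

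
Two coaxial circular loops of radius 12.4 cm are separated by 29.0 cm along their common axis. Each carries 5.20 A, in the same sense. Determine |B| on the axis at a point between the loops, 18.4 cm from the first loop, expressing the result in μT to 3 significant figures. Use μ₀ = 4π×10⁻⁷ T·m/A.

B ≈ 16.2 μT

Each loop contributes B = μ₀IR²/[2(R²+z²)^(3/2)] on the axis, with z measured from that loop.
Loop 1 (z = 0.184 m): B₁ = 4.60×10⁻⁶ T. Loop 2 (z = 0.106 m): B₂ = 1.16×10⁻⁵ T.
The fields add: B = B₁ + B₂ = 1.62×10⁻⁵ T.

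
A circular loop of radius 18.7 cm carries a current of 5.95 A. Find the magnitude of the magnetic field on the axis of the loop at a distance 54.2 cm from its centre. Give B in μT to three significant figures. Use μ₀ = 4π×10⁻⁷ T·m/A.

On the axis of a circular loop, B = μ₀IR² / [2(R²+z²)^(3/2)].
R² + z² = (0.187)² + (0.542)² = 0.3287 m², and (R²+z²)^(3/2) = 0.188 m³.
B = (4π×10⁻⁷ × 5.95 × 0.03497) / (2 × 0.188) = 6.94×10⁻⁷ T.

B ≈ 0.694 μT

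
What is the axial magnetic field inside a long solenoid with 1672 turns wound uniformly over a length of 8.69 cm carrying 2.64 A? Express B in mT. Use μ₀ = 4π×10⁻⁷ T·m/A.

Inside a long solenoid, B = μ₀nI with n = 1.924×10⁴ turns/m.
B = 4π×10⁻⁷ × 1.924×10⁴ × 2.64 = 6.38×10⁻² T.

B ≈ 63.8 mT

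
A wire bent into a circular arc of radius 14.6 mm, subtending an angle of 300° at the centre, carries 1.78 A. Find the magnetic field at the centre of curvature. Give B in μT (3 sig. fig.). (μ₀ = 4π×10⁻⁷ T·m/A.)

The Biot–Savart field of a circular arc at its centre is B = μ₀Iφ/(4πR), with φ = 5.236 rad.
B = (4π×10⁻⁷ × 1.78 × 5.236) / (4π × 0.0146) = 6.38×10⁻⁵ T.

B ≈ 63.8 μT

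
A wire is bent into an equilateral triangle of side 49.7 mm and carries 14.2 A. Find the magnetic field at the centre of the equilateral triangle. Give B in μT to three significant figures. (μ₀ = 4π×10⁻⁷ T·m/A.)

B ≈ 514 μT

Each side is a finite straight segment at perpendicular distance d = a/(2 tan(π/3)) = 0.01435 m from the centre, with end-angles ±π/3.
One side contributes B₁ = (μ₀I/4πd)·2 sin(π/3) = 1.71×10⁻⁴ T.
All 3 sides add in the same direction: B = 3 × 1.71×10⁻⁴ = 5.14×10⁻⁴ T.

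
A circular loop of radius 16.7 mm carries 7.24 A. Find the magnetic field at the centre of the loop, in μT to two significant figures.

At the centre of a circular loop the Biot–Savart law gives B = μ₀I/(2R).
B = (4π×10⁻⁷ × 7.24) / (2 × 0.0167) = 2.72×10⁻⁴ T.

B ≈ 270 μT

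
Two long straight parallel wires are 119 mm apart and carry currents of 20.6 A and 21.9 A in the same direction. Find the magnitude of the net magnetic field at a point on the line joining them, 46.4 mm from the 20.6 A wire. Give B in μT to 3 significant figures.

B ≈ 28.5 μT

Each long wire gives B = μ₀I/(2πd). Distances are d₁ = 0.0464 m and d₂ = 0.0726 m.
B₁ = 8.88×10⁻⁵ T, B₂ = 6.03×10⁻⁵ T.
Between parallel currents the two contributions point in opposite directions, so they subtract. B = |B₁ − B₂| = |8.88×10⁻⁵ − 6.03×10⁻⁵| = 2.85×10⁻⁵ T.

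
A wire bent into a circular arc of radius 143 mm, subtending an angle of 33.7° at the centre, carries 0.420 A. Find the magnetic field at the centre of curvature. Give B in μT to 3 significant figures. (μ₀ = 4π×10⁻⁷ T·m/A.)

The Biot–Savart field of a circular arc at its centre is B = μ₀Iφ/(4πR), with φ = 0.5882 rad.
B = (4π×10⁻⁷ × 0.420 × 0.5882) / (4π × 0.143) = 1.73×10⁻⁷ T.

B ≈ 0.173 μT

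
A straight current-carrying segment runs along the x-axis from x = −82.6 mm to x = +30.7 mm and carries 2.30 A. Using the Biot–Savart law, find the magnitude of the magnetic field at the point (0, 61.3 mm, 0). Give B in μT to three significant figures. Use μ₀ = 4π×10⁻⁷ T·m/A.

B ≈ 4.69 μT

For a finite straight segment, B = (μ₀I/4πd)(sinθ₁ + sinθ₂), where θ₁, θ₂ are the angles from the perpendicular to each end.
The perpendicular distance is d = 0.0613 m; the end-offsets along the wire are a = 0.0826 m and b = 0.0307 m.
sinθ₁ = 0.0826/√(0.0826²+0.0613²) = 0.8030; sinθ₂ = 0.0307/√(0.0307²+0.0613²) = 0.4478.
B = (4π×10⁻⁷ × 2.30) / (4π × 0.0613) × (0.8030 + 0.4478) = 4.69×10⁻⁶ T.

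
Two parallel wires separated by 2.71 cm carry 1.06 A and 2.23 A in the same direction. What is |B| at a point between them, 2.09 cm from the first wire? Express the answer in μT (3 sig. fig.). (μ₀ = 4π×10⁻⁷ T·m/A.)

B ≈ 61.8 μT

Each long wire gives B = μ₀I/(2πd). Distances are d₁ = 0.0209 m and d₂ = 0.0062 m.
B₁ = 1.01×10⁻⁵ T, B₂ = 7.19×10⁻⁵ T.
Between parallel currents the two contributions point in opposite directions, so they subtract. B = |B₁ − B₂| = |1.01×10⁻⁵ − 7.19×10⁻⁵| = 6.18×10⁻⁵ T.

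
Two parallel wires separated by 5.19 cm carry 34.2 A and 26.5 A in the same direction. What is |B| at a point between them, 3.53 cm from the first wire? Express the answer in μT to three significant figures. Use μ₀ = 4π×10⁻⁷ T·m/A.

Each long wire gives B = μ₀I/(2πd). Distances are d₁ = 0.0353 m and d₂ = 0.0166 m.
B₁ = 1.94×10⁻⁴ T, B₂ = 3.19×10⁻⁴ T.
Between parallel currents the two contributions point in opposite directions, so they subtract. B = |B₁ − B₂| = |1.94×10⁻⁴ − 3.19×10⁻⁴| = 1.26×10⁻⁴ T.

B ≈ 126 μT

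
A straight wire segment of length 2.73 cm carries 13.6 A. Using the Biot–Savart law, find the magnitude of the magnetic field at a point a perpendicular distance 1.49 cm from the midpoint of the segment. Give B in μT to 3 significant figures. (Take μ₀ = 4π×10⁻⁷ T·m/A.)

For a finite straight segment, B = (μ₀I/4πd)(sinθ₁ + sinθ₂), where θ₁, θ₂ are the angles from the perpendicular to each end.
The perpendicular from the point meets the wire at its midpoint, so each end is L/2 = 0.01365 m away along the wire.
sinθ₁ = 0.01365/√(0.01365²+0.0149²) = 0.6755; sinθ₂ = 0.01365/√(0.01365²+0.0149²) = 0.6755.
B = (4π×10⁻⁷ × 13.6) / (4π × 0.0149) × (0.6755 + 0.6755) = 1.23×10⁻⁴ T.

B ≈ 123 μT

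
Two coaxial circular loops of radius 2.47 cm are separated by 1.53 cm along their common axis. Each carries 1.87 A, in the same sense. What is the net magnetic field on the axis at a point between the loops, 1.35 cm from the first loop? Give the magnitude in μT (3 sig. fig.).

Each loop contributes B = μ₀IR²/[2(R²+z²)^(3/2)] on the axis, with z measured from that loop.
Loop 1 (z = 0.0135 m): B₁ = 3.21×10⁻⁵ T. Loop 2 (z = 0.0018 m): B₂ = 4.72×10⁻⁵ T.
The fields add: B = B₁ + B₂ = 7.93×10⁻⁵ T.

B ≈ 79.3 μT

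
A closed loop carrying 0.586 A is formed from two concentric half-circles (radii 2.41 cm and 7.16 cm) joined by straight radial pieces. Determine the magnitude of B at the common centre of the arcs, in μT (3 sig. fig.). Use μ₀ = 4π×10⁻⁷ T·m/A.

The radial connectors point toward the centre, so dl × r̂ = 0 and they contribute nothing.
Each semicircle gives μ₀I/(4R): inner arc 7.64×10⁻⁶ T, outer arc 2.57×10⁻⁶ T.
The two arcs carry current in opposite angular senses, so their fields oppose: B = |7.64×10⁻⁶ − 2.57×10⁻⁶| = 5.07×10⁻⁶ T.

B ≈ 5.07 μT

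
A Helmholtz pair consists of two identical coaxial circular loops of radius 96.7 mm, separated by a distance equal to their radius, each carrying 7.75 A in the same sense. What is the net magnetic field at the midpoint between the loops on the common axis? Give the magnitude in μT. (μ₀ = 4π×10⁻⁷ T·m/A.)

B ≈ 72.1 μT

Each loop contributes B = μ₀IR²/[2(R²+z²)^(3/2)] on the axis, with z measured from that loop.
Loop 1 (z = 0.04835 m): B₁ = 3.60×10⁻⁵ T. Loop 2 (z = 0.04835 m): B₂ = 3.60×10⁻⁵ T.
The fields add: B = B₁ + B₂ = 7.21×10⁻⁵ T.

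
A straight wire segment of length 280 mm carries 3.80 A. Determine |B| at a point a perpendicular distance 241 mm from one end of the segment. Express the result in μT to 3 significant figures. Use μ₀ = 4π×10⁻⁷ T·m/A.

For a finite straight segment, B = (μ₀I/4πd)(sinθ₁ + sinθ₂), where θ₁, θ₂ are the angles from the perpendicular to each end.
The perpendicular foot is at one end, so the two end-offsets along the wire are 0 and L = 0.28 m.
sinθ₁ = 0/√(0²+0.241²) = 0.0000; sinθ₂ = 0.28/√(0.28²+0.241²) = 0.7579.
B = (4π×10⁻⁷ × 3.80) / (4π × 0.241) × (0.0000 + 0.7579) = 1.20×10⁻⁶ T.

B ≈ 1.20 μT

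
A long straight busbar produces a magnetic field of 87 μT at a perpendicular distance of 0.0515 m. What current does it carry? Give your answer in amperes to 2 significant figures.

I ≈ 22 A

For a long straight wire B = μ₀I/(2πd), so I = 2πdB/μ₀.
I = 2π × 0.0515 × 8.70×10⁻⁵ / (4π×10⁻⁷) = 22.4 A.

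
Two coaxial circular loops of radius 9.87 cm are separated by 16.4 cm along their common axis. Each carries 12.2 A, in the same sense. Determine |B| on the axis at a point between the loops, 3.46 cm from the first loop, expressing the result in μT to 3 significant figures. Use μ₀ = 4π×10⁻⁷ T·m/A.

B ≈ 82.6 μT

Each loop contributes B = μ₀IR²/[2(R²+z²)^(3/2)] on the axis, with z measured from that loop.
Loop 1 (z = 0.0346 m): B₁ = 6.53×10⁻⁵ T. Loop 2 (z = 0.1294 m): B₂ = 1.73×10⁻⁵ T.
The fields add: B = B₁ + B₂ = 8.26×10⁻⁵ T.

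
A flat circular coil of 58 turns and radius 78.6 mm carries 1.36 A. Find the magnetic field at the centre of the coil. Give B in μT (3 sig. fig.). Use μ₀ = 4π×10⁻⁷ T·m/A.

For an N-turn flat coil, B = Nμ₀I/(2R) with R = 0.0786 m.
B = 58 × 1.09×10⁻⁵ T = 6.31×10⁻⁴ T.

B ≈ 631 μT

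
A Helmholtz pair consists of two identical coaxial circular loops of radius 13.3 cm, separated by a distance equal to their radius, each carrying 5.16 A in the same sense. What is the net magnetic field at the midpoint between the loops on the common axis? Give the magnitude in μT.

B ≈ 34.9 μT

Each loop contributes B = μ₀IR²/[2(R²+z²)^(3/2)] on the axis, with z measured from that loop.
Loop 1 (z = 0.0665 m): B₁ = 1.74×10⁻⁵ T. Loop 2 (z = 0.0665 m): B₂ = 1.74×10⁻⁵ T.
The fields add: B = B₁ + B₂ = 3.49×10⁻⁵ T.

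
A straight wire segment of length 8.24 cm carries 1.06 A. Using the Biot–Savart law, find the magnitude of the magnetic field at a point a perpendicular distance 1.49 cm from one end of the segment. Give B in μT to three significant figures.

For a finite straight segment, B = (μ₀I/4πd)(sinθ₁ + sinθ₂), where θ₁, θ₂ are the angles from the perpendicular to each end.
The perpendicular foot is at one end, so the two end-offsets along the wire are 0 and L = 0.0824 m.
sinθ₁ = 0/√(0²+0.0149²) = 0.0000; sinθ₂ = 0.0824/√(0.0824²+0.0149²) = 0.9840.
B = (4π×10⁻⁷ × 1.06) / (4π × 0.0149) × (0.0000 + 0.9840) = 7.00×10⁻⁶ T.

B ≈ 7.00 μT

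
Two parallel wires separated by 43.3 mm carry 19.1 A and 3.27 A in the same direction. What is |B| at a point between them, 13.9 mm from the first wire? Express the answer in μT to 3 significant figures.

B ≈ 253 μT

Each long wire gives B = μ₀I/(2πd). Distances are d₁ = 0.0139 m and d₂ = 0.0294 m.
B₁ = 2.75×10⁻⁴ T, B₂ = 2.22×10⁻⁵ T.
Between parallel currents the two contributions point in opposite directions, so they subtract. B = |B₁ − B₂| = |2.75×10⁻⁴ − 2.22×10⁻⁵| = 2.53×10⁻⁴ T.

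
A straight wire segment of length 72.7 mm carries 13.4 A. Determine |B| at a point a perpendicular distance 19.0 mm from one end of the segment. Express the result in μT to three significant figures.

For a finite straight segment, B = (μ₀I/4πd)(sinθ₁ + sinθ₂), where θ₁, θ₂ are the angles from the perpendicular to each end.
The perpendicular foot is at one end, so the two end-offsets along the wire are 0 and L = 0.0727 m.
sinθ₁ = 0/√(0²+0.019²) = 0.0000; sinθ₂ = 0.0727/√(0.0727²+0.019²) = 0.9675.
B = (4π×10⁻⁷ × 13.4) / (4π × 0.019) × (0.0000 + 0.9675) = 6.82×10⁻⁵ T.

B ≈ 68.2 μT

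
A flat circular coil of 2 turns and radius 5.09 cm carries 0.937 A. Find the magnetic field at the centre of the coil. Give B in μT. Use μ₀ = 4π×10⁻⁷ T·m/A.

B ≈ 23.1 μT

For an N-turn flat coil, B = Nμ₀I/(2R) with R = 0.0509 m.
B = 2 × 1.16×10⁻⁵ T = 2.31×10⁻⁵ T.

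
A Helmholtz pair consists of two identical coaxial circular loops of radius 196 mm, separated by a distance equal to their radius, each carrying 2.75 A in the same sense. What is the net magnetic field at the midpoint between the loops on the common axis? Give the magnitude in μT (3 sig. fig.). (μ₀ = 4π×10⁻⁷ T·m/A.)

Each loop contributes B = μ₀IR²/[2(R²+z²)^(3/2)] on the axis, with z measured from that loop.
Loop 1 (z = 0.098 m): B₁ = 6.31×10⁻⁶ T. Loop 2 (z = 0.098 m): B₂ = 6.31×10⁻⁶ T.
The fields add: B = B₁ + B₂ = 1.26×10⁻⁵ T.

B ≈ 12.6 μT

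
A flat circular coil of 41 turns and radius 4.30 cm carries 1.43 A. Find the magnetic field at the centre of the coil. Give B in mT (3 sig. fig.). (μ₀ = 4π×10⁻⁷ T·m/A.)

B ≈ 0.857 mT

For an N-turn flat coil, B = Nμ₀I/(2R) with R = 0.043 m.
B = 41 × 2.09×10⁻⁵ T = 8.57×10⁻⁴ T.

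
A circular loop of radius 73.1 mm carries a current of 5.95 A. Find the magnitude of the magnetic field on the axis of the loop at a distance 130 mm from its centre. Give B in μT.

On the axis of a circular loop, B = μ₀IR² / [2(R²+z²)^(3/2)].
R² + z² = (0.0731)² + (0.13)² = 0.02224 m², and (R²+z²)^(3/2) = 3.32×10⁻³ m³.
B = (4π×10⁻⁷ × 5.95 × 0.005344) / (2 × 3.32×10⁻³) = 6.02×10⁻⁶ T.

B ≈ 6.02 μT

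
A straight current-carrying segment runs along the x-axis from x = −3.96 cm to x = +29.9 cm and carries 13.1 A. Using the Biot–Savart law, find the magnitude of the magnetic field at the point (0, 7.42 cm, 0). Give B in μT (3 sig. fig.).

For a finite straight segment, B = (μ₀I/4πd)(sinθ₁ + sinθ₂), where θ₁, θ₂ are the angles from the perpendicular to each end.
The perpendicular distance is d = 0.0742 m; the end-offsets along the wire are a = 0.0396 m and b = 0.299 m.
sinθ₁ = 0.0396/√(0.0396²+0.0742²) = 0.4708; sinθ₂ = 0.299/√(0.299²+0.0742²) = 0.9706.
B = (4π×10⁻⁷ × 13.1) / (4π × 0.0742) × (0.4708 + 0.9706) = 2.54×10⁻⁵ T.

B ≈ 25.4 μT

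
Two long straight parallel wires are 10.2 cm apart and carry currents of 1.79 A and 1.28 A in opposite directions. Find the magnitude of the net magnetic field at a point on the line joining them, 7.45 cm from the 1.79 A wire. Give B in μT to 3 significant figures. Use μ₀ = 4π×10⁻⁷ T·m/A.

Each long wire gives B = μ₀I/(2πd). Distances are d₁ = 0.0745 m and d₂ = 0.0275 m.
B₁ = 4.81×10⁻⁶ T, B₂ = 9.31×10⁻⁶ T.
Between antiparallel currents both contributions point the same way, so they add. B = B₁ + B₂ = 4.81×10⁻⁶ + 9.31×10⁻⁶ = 1.41×10⁻⁵ T.

B ≈ 14.1 μT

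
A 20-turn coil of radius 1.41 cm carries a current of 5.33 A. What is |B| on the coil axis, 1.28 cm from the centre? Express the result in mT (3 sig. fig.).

B ≈ 1.93 mT

For an N-turn flat coil, B = Nμ₀IR²/[2(R²+z²)^(3/2)] with R = 0.0141 m, z = 0.0128 m.
B = 20 × 9.64×10⁻⁵ T = 1.93×10⁻³ T.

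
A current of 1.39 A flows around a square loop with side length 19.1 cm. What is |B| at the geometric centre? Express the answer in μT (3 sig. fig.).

B ≈ 8.23 μT

Each side is a finite straight segment at perpendicular distance d = a/(2 tan(π/4)) = 0.0955 m from the centre, with end-angles ±π/4.
One side contributes B₁ = (μ₀I/4πd)·2 sin(π/4) = 2.06×10⁻⁶ T.
All 4 sides add in the same direction: B = 4 × 2.06×10⁻⁶ = 8.23×10⁻⁶ T.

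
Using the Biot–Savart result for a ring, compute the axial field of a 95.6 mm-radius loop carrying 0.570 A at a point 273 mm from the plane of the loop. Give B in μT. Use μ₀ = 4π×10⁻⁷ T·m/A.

B ≈ 0.135 μT

On the axis of a circular loop, B = μ₀IR² / [2(R²+z²)^(3/2)].
R² + z² = (0.0956)² + (0.273)² = 0.08367 m², and (R²+z²)^(3/2) = 2.42×10⁻² m³.
B = (4π×10⁻⁷ × 0.570 × 0.009139) / (2 × 2.42×10⁻²) = 1.35×10⁻⁷ T.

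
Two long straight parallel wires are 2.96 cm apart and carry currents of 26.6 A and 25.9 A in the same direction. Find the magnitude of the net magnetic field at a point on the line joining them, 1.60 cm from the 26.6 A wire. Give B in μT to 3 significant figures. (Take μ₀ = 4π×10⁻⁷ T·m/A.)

B ≈ 48.4 μT

Each long wire gives B = μ₀I/(2πd). Distances are d₁ = 0.016 m and d₂ = 0.0136 m.
B₁ = 3.33×10⁻⁴ T, B₂ = 3.81×10⁻⁴ T.
Between parallel currents the two contributions point in opposite directions, so they subtract. B = |B₁ − B₂| = |3.33×10⁻⁴ − 3.81×10⁻⁴| = 4.84×10⁻⁵ T.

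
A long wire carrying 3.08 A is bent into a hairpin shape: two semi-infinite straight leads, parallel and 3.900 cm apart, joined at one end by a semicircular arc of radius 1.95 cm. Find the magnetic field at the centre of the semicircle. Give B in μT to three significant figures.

The semicircular arc contributes B_arc = μ₀I·π/(4πR) = μ₀I/(4R) = 4.96×10⁻⁵ T.
Each semi-infinite lead is at perpendicular distance R = 0.0195 m from the centre, with the perpendicular foot at its near end, so it contributes μ₀I/(4πR); both point the same way, together 3.16×10⁻⁵ T.
Arc and leads all point the same direction: B = 4.96×10⁻⁵ + 3.16×10⁻⁵ = 8.12×10⁻⁵ T.

B ≈ 81.2 μT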